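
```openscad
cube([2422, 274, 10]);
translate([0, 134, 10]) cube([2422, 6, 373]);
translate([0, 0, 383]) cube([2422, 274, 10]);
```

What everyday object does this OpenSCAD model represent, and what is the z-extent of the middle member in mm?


An I-beam. The web height is 373 mm.

Two wide flanges with a thin centred web — an I-beam. Overall 393 mm minus two 10 mm flanges gives a web of 393 − 2·10 = 373 mm.


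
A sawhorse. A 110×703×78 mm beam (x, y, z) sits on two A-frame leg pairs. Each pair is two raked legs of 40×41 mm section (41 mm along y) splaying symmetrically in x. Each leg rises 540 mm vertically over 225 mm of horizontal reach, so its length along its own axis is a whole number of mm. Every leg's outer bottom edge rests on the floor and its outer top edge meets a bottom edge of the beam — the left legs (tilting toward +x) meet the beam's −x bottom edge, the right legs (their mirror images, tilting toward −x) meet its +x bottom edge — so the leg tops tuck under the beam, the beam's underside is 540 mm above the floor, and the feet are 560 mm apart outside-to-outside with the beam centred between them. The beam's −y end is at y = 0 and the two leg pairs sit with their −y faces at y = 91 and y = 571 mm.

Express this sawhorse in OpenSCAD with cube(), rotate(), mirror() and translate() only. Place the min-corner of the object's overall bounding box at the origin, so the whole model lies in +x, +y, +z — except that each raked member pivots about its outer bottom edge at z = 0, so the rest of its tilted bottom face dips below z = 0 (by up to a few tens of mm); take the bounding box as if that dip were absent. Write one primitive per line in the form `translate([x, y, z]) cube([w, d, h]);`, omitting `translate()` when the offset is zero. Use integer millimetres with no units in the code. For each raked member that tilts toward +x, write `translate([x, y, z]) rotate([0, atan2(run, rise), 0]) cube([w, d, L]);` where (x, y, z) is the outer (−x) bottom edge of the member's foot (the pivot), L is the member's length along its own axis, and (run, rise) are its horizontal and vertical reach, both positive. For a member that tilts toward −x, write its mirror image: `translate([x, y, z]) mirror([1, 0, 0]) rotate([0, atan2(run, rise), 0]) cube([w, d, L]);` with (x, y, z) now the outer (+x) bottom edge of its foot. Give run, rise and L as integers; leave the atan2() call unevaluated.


translate([225, 0, 540]) cube([110, 703, 78]);
translate([0, 91, 0]) rotate([0, atan2(225, 540), 0]) cube([40, 41, 585]);
translate([560, 91, 0]) mirror([1, 0, 0]) rotate([0, atan2(225, 540), 0]) cube([40, 41, 585]);
translate([0, 571, 0]) rotate([0, atan2(225, 540), 0]) cube([40, 41, 585]);
translate([560, 571, 0]) mirror([1, 0, 0]) rotate([0, atan2(225, 540), 0]) cube([40, 41, 585]);


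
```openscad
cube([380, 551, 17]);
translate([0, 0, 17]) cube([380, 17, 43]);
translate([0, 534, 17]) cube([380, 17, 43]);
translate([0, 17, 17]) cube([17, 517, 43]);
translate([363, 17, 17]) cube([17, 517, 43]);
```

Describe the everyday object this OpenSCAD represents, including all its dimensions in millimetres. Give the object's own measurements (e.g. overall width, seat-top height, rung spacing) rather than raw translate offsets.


An open-topped rectangular box: outside dimensions 380×551×60 mm, with a uniform wall and base thickness of 17 mm. The base is a full 380×551 slab on the floor; four walls sit on top of the base. The front and back walls (the −y and +y sides) span the full width; the two side walls fit between them.


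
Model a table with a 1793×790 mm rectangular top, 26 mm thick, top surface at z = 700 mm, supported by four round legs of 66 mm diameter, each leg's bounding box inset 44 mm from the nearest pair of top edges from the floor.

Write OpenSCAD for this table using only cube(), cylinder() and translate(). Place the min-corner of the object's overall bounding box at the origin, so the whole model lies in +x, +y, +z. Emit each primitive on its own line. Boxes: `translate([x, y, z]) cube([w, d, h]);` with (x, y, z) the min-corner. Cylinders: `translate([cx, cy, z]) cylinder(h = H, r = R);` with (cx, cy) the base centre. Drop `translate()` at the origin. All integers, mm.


translate([0, 0, 674]) cube([1793, 790, 26]);
translate([77, 77, 0]) cylinder(h = 674, r = 33);
translate([1716, 77, 0]) cylinder(h = 674, r = 33);
translate([77, 713, 0]) cylinder(h = 674, r = 33);
translate([1716, 713, 0]) cylinder(h = 674, r = 33);


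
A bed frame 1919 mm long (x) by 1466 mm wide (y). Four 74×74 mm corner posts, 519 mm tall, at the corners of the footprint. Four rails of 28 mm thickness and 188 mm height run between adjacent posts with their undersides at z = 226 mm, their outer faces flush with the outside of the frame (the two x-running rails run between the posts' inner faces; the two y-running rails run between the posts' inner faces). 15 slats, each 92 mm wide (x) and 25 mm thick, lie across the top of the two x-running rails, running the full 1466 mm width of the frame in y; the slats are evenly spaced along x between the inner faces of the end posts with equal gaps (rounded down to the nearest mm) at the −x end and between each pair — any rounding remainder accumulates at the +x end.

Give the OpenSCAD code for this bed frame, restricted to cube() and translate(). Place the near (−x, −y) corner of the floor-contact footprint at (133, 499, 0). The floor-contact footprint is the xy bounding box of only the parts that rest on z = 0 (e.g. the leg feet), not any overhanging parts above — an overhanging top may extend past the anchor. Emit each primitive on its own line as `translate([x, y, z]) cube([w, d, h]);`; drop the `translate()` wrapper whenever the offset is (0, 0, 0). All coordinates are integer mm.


translate([133, 499, 0]) cube([74, 74, 519]);
translate([133, 1891, 0]) cube([74, 74, 519]);
translate([1978, 499, 0]) cube([74, 74, 519]);
translate([1978, 1891, 0]) cube([74, 74, 519]);
translate([207, 499, 226]) cube([1771, 28, 188]);
translate([207, 1937, 226]) cube([1771, 28, 188]);
translate([133, 573, 226]) cube([28, 1318, 188]);
translate([2024, 573, 226]) cube([28, 1318, 188]);
translate([231, 499, 414]) cube([92, 1466, 25]);
translate([347, 499, 414]) cube([92, 1466, 25]);
translate([463, 499, 414]) cube([92, 1466, 25]);
translate([579, 499, 414]) cube([92, 1466, 25]);
translate([695, 499, 414]) cube([92, 1466, 25]);
translate([811, 499, 414]) cube([92, 1466, 25]);
translate([927, 499, 414]) cube([92, 1466, 25]);
translate([1043, 499, 414]) cube([92, 1466, 25]);
translate([1159, 499, 414]) cube([92, 1466, 25]);
translate([1275, 499, 414]) cube([92, 1466, 25]);
translate([1391, 499, 414]) cube([92, 1466, 25]);
translate([1507, 499, 414]) cube([92, 1466, 25]);
translate([1623, 499, 414]) cube([92, 1466, 25]);
translate([1739, 499, 414]) cube([92, 1466, 25]);
translate([1855, 499, 414]) cube([92, 1466, 25]);


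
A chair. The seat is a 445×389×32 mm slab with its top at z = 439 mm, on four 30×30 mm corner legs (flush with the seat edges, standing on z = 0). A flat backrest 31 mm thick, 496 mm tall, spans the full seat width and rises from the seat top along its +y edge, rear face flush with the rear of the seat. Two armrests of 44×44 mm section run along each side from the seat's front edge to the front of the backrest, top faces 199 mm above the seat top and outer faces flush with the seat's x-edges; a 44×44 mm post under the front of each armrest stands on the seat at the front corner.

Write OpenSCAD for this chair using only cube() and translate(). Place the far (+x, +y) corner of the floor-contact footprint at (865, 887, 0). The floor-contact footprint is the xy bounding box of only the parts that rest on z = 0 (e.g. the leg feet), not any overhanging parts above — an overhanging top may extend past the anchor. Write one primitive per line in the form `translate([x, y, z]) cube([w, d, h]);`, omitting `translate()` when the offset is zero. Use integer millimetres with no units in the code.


translate([420, 498, 407]) cube([445, 389, 32]);
translate([420, 498, 0]) cube([30, 30, 407]);
translate([835, 498, 0]) cube([30, 30, 407]);
translate([420, 857, 0]) cube([30, 30, 407]);
translate([835, 857, 0]) cube([30, 30, 407]);
translate([420, 856, 439]) cube([445, 31, 496]);
translate([420, 498, 594]) cube([44, 358, 44]);
translate([821, 498, 594]) cube([44, 358, 44]);
translate([420, 498, 439]) cube([44, 44, 155]);
translate([821, 498, 439]) cube([44, 44, 155]);


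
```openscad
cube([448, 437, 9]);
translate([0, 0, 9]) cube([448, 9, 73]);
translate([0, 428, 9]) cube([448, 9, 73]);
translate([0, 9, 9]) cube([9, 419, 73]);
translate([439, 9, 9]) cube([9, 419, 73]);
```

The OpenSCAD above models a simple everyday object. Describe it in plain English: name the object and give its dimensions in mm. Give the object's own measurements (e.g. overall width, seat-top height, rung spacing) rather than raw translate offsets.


An open-topped rectangular box: outside dimensions 448×437×82 mm, with a uniform wall and base thickness of 9 mm. The base is a full 448×437 slab on the floor; four walls sit on top of the base. The front and back walls (the −y and +y sides) span the full width; the two side walls fit between them.


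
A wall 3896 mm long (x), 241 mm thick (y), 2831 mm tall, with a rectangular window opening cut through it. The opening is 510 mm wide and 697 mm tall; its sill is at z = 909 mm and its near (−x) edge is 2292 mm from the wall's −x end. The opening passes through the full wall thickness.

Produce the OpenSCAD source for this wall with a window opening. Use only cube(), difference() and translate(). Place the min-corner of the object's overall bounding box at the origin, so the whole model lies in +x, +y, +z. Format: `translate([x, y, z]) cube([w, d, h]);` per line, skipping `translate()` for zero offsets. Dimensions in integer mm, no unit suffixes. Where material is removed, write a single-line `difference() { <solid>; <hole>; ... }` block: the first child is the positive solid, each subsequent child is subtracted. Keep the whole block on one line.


difference() { cube([3896, 241, 2831]); translate([2292, 0, 909]) cube([510, 241, 697]); }


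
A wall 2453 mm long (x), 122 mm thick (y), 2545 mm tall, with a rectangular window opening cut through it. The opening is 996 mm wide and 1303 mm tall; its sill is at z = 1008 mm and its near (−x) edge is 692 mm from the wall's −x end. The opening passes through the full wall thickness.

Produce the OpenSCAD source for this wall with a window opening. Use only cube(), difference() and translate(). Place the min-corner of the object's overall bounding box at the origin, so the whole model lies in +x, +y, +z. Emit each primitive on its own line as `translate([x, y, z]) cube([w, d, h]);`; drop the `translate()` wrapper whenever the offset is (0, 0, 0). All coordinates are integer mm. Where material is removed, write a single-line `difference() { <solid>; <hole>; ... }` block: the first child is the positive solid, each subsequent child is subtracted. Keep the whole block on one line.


difference() { cube([2453, 122, 2545]); translate([692, 0, 1008]) cube([996, 122, 1303]); }


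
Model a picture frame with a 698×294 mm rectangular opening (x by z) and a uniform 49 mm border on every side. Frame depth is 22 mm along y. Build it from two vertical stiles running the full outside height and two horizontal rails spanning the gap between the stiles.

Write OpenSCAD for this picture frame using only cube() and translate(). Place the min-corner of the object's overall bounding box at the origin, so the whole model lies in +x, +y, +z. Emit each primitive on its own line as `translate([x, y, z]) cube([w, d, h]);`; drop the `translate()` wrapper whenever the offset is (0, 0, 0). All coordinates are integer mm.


cube([49, 22, 392]);
translate([747, 0, 0]) cube([49, 22, 392]);
translate([49, 0, 0]) cube([698, 22, 49]);
translate([49, 0, 343]) cube([698, 22, 49]);


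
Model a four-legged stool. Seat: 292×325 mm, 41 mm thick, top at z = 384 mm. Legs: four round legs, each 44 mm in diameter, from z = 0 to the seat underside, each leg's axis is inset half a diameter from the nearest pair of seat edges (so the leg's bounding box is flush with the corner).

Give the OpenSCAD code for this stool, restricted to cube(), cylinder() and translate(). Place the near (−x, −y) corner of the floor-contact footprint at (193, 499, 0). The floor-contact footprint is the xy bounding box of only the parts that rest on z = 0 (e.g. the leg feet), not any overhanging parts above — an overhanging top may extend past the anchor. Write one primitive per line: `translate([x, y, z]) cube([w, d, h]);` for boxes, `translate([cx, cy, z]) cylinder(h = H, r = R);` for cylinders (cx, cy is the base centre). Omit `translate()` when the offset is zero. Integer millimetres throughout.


translate([193, 499, 343]) cube([292, 325, 41]);
translate([215, 521, 0]) cylinder(h = 343, r = 22);
translate([463, 521, 0]) cylinder(h = 343, r = 22);
translate([215, 802, 0]) cylinder(h = 343, r = 22);
translate([463, 802, 0]) cylinder(h = 343, r = 22);


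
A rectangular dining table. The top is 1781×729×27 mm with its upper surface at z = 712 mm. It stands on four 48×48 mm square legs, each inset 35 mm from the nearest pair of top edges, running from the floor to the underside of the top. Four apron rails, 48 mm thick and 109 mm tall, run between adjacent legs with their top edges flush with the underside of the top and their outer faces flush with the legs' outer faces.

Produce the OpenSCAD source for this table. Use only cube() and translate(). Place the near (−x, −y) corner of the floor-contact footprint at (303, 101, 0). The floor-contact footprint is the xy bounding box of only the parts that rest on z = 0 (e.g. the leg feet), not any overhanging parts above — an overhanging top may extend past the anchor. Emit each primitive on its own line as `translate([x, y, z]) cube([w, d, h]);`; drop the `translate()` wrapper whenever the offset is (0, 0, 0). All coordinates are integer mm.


// leg_h = 712 - 27 = 685
// apron z = 685 - 109 = 576
translate([268, 66, 685]) cube([1781, 729, 27]);
translate([303, 101, 0]) cube([48, 48, 685]);
translate([1966, 101, 0]) cube([48, 48, 685]);
translate([303, 712, 0]) cube([48, 48, 685]);
translate([1966, 712, 0]) cube([48, 48, 685]);
translate([351, 101, 576]) cube([1615, 48, 109]);
translate([351, 712, 576]) cube([1615, 48, 109]);
translate([303, 149, 576]) cube([48, 563, 109]);
translate([1966, 149, 576]) cube([48, 563, 109]);


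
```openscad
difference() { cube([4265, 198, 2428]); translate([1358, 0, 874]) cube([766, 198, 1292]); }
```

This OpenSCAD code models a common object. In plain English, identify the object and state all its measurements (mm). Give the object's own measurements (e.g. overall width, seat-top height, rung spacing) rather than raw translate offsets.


A wall 4265 mm long (x), 198 mm thick (y), 2428 mm tall, with a rectangular window opening cut through it. The opening is 766 mm wide and 1292 mm tall; its sill is at z = 874 mm and its near (−x) edge is 1358 mm from the wall's −x end. The opening passes through the full wall thickness.


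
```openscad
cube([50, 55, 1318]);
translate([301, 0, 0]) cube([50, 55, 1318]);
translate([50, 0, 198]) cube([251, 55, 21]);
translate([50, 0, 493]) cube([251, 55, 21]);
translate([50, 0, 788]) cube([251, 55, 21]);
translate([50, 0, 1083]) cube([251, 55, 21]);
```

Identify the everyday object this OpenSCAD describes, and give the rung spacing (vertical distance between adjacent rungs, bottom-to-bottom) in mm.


A ladder. The rung spacing is 295 mm.

Two tall 50×55 posts with 4 short bars between them — a ladder. Adjacent rungs sit at z = 198 and z = 493, so the spacing is 493 − 198 = 295 mm.


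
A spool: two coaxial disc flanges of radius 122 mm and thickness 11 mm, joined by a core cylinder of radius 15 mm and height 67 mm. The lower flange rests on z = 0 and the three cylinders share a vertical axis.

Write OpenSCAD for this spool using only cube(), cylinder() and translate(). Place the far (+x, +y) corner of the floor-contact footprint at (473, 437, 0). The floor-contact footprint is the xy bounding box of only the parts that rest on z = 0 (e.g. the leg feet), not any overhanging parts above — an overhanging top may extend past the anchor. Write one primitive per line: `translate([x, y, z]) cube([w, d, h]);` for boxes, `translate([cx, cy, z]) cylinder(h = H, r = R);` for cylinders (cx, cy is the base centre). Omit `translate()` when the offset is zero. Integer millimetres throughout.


translate([351, 315, 0]) cylinder(h = 11, r = 122);
translate([351, 315, 11]) cylinder(h = 67, r = 15);
translate([351, 315, 78]) cylinder(h = 11, r = 122);


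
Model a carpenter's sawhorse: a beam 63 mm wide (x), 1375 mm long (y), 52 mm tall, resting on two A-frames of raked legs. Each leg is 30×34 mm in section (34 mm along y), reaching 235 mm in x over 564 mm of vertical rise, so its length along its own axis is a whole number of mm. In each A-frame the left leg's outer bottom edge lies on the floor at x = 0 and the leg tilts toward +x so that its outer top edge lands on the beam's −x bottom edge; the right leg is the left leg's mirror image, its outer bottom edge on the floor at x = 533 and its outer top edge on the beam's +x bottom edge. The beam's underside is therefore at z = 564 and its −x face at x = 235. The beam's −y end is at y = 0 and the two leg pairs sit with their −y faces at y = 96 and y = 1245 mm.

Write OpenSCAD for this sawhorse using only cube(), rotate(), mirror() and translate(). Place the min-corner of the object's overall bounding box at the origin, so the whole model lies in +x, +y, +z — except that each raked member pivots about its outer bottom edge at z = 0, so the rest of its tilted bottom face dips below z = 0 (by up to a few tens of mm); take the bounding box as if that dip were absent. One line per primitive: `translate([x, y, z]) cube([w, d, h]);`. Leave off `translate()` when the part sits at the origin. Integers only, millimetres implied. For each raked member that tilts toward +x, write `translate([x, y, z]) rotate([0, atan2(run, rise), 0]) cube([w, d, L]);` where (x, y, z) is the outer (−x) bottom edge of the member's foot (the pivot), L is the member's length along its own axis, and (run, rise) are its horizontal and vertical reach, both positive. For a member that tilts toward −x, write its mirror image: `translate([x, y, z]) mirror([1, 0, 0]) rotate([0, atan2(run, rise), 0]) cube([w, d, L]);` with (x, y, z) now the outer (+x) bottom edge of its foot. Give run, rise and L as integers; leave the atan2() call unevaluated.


translate([235, 0, 564]) cube([63, 1375, 52]);
translate([0, 96, 0]) rotate([0, atan2(235, 564), 0]) cube([30, 34, 611]);
translate([533, 96, 0]) mirror([1, 0, 0]) rotate([0, atan2(235, 564), 0]) cube([30, 34, 611]);
translate([0, 1245, 0]) rotate([0, atan2(235, 564), 0]) cube([30, 34, 611]);
translate([533, 1245, 0]) mirror([1, 0, 0]) rotate([0, atan2(235, 564), 0]) cube([30, 34, 611]);


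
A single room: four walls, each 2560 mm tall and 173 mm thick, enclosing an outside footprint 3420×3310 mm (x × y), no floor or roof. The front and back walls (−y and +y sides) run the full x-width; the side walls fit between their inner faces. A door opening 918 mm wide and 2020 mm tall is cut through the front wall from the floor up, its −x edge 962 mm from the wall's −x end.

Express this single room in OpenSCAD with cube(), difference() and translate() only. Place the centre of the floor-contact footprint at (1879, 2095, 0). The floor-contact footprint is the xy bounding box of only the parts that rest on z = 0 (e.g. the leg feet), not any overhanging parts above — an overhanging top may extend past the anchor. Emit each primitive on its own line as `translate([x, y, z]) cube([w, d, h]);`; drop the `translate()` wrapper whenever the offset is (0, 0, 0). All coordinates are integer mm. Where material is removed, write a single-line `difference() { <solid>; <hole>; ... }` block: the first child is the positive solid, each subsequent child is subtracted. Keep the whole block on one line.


difference() { translate([169, 440, 0]) cube([3420, 173, 2560]); translate([1131, 440, 0]) cube([918, 173, 2020]); }
translate([169, 3577, 0]) cube([3420, 173, 2560]);
translate([169, 613, 0]) cube([173, 2964, 2560]);
translate([3416, 613, 0]) cube([173, 2964, 2560]);


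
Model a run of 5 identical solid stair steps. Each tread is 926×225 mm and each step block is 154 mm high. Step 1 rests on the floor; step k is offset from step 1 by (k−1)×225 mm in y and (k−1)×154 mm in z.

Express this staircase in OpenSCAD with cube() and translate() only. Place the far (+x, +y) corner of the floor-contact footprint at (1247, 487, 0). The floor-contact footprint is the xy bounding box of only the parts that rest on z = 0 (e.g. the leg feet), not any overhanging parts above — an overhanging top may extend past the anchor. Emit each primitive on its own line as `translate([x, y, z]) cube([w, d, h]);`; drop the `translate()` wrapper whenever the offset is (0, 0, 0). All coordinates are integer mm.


translate([321, 262, 0]) cube([926, 225, 154]);
translate([321, 487, 154]) cube([926, 225, 154]);
translate([321, 712, 308]) cube([926, 225, 154]);
translate([321, 937, 462]) cube([926, 225, 154]);
translate([321, 1162, 616]) cube([926, 225, 154]);


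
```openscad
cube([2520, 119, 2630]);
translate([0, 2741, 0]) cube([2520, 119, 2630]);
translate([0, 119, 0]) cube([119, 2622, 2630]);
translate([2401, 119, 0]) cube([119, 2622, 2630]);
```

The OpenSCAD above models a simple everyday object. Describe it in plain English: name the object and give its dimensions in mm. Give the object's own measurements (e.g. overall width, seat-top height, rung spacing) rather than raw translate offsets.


The wall frame of a small rectangular building: four walls, each 2630 mm tall and 119 mm thick, enclosing a footprint 2520 mm (x) by 2860 mm (y) outside-to-outside, with no floor or roof. The front and back walls (the −y and +y sides) span the full width; the two side walls fit between them.


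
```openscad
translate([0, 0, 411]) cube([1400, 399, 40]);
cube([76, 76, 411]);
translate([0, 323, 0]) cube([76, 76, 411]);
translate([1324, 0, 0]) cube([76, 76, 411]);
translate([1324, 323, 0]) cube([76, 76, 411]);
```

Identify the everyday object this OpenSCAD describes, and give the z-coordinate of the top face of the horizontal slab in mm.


A bench. The seat-top height is 451 mm.

A long slab on four corner posts — a bench. The slab sits at z = 411 with thickness 40, so the top is 411 + 40 = 451 mm.


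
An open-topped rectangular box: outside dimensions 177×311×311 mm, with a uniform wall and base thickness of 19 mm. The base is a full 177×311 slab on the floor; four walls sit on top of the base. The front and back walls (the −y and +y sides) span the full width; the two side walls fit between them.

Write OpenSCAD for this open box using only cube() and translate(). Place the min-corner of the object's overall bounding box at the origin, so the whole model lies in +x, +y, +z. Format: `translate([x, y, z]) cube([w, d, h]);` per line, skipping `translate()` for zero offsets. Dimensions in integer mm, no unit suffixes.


cube([177, 311, 19]);
translate([0, 0, 19]) cube([177, 19, 292]);
translate([0, 292, 19]) cube([177, 19, 292]);
translate([0, 19, 19]) cube([19, 273, 292]);
translate([158, 19, 19]) cube([19, 273, 292]);


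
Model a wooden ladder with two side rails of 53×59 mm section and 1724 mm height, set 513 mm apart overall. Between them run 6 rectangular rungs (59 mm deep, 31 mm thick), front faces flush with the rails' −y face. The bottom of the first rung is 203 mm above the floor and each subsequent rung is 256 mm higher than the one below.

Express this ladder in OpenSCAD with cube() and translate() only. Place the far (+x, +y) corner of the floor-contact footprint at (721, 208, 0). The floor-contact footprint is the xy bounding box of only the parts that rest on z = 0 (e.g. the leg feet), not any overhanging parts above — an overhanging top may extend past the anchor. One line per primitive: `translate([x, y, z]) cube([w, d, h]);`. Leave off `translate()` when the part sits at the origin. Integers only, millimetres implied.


// rung span = 513 - 2*53 = 407
// rung[k] z = 203 + k*256
translate([208, 149, 0]) cube([53, 59, 1724]);
translate([668, 149, 0]) cube([53, 59, 1724]);
translate([261, 149, 203]) cube([407, 59, 31]);
translate([261, 149, 459]) cube([407, 59, 31]);
translate([261, 149, 715]) cube([407, 59, 31]);
translate([261, 149, 971]) cube([407, 59, 31]);
translate([261, 149, 1227]) cube([407, 59, 31]);
translate([261, 149, 1483]) cube([407, 59, 31]);


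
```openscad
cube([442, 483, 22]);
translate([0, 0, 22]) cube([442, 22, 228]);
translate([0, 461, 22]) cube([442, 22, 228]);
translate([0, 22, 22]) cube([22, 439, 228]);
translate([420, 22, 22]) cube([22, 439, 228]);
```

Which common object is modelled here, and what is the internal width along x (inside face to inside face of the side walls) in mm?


An open box. The internal width is 398 mm.

A 442×483 base slab with four walls standing on it — an open box. The base is 442 mm wide and the walls are 22 mm thick, so the internal width is 442 − 2 × 22 = 398 mm.


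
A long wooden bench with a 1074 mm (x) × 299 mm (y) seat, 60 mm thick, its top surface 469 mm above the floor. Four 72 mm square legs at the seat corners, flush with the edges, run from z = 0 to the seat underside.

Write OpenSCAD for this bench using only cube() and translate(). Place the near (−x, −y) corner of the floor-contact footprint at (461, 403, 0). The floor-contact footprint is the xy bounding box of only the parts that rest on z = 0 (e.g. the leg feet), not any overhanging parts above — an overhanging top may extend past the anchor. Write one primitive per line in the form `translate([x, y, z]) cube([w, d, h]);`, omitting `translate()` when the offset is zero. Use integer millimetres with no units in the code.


translate([461, 403, 409]) cube([1074, 299, 60]);
translate([461, 403, 0]) cube([72, 72, 409]);
translate([461, 630, 0]) cube([72, 72, 409]);
translate([1463, 403, 0]) cube([72, 72, 409]);
translate([1463, 630, 0]) cube([72, 72, 409]);


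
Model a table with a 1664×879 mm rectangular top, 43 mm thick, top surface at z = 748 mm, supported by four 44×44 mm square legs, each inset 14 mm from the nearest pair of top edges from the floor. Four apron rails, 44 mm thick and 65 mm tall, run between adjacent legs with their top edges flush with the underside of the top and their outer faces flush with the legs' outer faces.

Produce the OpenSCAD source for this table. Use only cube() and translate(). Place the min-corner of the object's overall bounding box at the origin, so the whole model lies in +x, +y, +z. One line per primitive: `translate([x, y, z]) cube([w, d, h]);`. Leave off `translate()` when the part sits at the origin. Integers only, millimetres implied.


translate([0, 0, 705]) cube([1664, 879, 43]);
translate([14, 14, 0]) cube([44, 44, 705]);
translate([1606, 14, 0]) cube([44, 44, 705]);
translate([14, 821, 0]) cube([44, 44, 705]);
translate([1606, 821, 0]) cube([44, 44, 705]);
translate([58, 14, 640]) cube([1548, 44, 65]);
translate([58, 821, 640]) cube([1548, 44, 65]);
translate([14, 58, 640]) cube([44, 763, 65]);
translate([1606, 58, 640]) cube([44, 763, 65]);


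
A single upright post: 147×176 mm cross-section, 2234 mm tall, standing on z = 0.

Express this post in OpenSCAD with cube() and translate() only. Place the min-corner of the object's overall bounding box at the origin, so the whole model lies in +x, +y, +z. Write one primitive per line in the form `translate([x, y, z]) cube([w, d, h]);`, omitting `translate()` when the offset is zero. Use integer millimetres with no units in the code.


cube([147, 176, 2234]);


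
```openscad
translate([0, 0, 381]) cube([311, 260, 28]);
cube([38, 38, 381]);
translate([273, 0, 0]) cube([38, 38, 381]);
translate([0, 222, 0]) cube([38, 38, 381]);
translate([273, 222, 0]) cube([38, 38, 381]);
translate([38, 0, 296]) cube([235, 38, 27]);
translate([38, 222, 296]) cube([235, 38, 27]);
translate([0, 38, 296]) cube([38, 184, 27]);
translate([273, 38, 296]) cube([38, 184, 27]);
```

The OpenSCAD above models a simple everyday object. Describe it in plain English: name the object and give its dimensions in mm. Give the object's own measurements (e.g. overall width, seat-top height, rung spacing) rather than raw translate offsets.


A four-legged stool. The seat is a 311×260×28 mm slab whose top surface is at z = 409 mm; four square legs, each 38×38 mm in cross-section, run from the floor (z = 0) to the underside of the seat, each flush with a corner of the seat. Four stretchers, 38 mm wide and 27 mm tall, connect adjacent legs with their undersides at z = 296 mm, each running between the inner faces of the legs it joins and aligned with the legs' outer faces on the other axis.


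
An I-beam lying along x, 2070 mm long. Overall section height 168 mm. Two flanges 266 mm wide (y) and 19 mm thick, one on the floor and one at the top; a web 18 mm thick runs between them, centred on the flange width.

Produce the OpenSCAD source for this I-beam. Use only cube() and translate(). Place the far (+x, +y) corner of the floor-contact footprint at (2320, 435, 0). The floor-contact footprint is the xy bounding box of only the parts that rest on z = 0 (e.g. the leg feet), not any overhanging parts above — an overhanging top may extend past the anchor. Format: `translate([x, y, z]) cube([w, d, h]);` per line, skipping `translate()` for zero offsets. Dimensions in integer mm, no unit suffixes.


translate([250, 169, 0]) cube([2070, 266, 19]);
translate([250, 293, 19]) cube([2070, 18, 130]);
translate([250, 169, 149]) cube([2070, 266, 19]);


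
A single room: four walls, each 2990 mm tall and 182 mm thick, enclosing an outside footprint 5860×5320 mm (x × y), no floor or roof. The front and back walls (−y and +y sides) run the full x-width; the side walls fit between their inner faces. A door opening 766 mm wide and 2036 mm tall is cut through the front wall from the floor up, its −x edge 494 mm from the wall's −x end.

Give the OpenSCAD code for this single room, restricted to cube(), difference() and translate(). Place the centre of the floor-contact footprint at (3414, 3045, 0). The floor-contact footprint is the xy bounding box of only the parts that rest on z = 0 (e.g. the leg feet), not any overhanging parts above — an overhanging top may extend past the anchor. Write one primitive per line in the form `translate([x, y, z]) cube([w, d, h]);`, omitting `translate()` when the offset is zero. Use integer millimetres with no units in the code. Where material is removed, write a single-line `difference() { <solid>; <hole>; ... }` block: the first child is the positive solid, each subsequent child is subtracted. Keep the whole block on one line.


difference() { translate([484, 385, 0]) cube([5860, 182, 2990]); translate([978, 385, 0]) cube([766, 182, 2036]); }
translate([484, 5523, 0]) cube([5860, 182, 2990]);
translate([484, 567, 0]) cube([182, 4956, 2990]);
translate([6162, 567, 0]) cube([182, 4956, 2990]);


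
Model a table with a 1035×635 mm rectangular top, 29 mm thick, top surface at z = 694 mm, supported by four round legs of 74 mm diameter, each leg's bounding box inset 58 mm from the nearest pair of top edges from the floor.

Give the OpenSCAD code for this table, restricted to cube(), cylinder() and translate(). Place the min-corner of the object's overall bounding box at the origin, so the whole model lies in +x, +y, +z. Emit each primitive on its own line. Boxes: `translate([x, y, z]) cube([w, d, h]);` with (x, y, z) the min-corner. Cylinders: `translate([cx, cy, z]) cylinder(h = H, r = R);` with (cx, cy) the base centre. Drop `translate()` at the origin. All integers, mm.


translate([0, 0, 665]) cube([1035, 635, 29]);
translate([95, 95, 0]) cylinder(h = 665, r = 37);
translate([940, 95, 0]) cylinder(h = 665, r = 37);
translate([95, 540, 0]) cylinder(h = 665, r = 37);
translate([940, 540, 0]) cylinder(h = 665, r = 37);


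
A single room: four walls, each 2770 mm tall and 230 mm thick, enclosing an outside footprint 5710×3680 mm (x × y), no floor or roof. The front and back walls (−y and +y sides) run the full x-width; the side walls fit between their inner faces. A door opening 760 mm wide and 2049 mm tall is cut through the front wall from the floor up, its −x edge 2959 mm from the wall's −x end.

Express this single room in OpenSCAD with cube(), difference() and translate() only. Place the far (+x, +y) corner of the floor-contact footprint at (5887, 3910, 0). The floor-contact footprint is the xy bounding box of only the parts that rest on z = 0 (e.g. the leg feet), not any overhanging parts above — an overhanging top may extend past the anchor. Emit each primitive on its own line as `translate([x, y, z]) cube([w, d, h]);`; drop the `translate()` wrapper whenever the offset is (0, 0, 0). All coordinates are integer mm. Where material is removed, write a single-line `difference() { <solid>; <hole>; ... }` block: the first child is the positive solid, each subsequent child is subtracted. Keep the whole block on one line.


difference() { translate([177, 230, 0]) cube([5710, 230, 2770]); translate([3136, 230, 0]) cube([760, 230, 2049]); }
translate([177, 3680, 0]) cube([5710, 230, 2770]);
translate([177, 460, 0]) cube([230, 3220, 2770]);
translate([5657, 460, 0]) cube([230, 3220, 2770]);


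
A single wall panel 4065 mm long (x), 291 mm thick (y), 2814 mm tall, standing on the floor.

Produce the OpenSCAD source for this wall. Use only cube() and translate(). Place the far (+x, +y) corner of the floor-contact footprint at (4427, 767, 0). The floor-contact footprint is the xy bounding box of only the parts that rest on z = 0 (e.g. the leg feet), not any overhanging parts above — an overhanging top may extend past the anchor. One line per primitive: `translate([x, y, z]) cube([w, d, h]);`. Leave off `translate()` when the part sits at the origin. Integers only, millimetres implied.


translate([362, 476, 0]) cube([4065, 291, 2814]);


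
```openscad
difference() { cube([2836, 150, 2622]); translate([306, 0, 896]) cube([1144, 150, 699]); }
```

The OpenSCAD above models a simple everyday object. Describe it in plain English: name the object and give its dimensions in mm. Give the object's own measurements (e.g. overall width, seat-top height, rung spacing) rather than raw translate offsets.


A wall 2836 mm long (x), 150 mm thick (y), 2622 mm tall, with a rectangular window opening cut through it. The opening is 1144 mm wide and 699 mm tall; its sill is at z = 896 mm and its near (−x) edge is 306 mm from the wall's −x end. The opening passes through the full wall thickness.


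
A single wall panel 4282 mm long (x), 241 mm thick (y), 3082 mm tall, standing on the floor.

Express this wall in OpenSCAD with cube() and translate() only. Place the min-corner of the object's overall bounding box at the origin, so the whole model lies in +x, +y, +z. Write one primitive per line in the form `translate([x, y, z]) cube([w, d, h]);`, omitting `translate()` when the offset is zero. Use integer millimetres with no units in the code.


cube([4282, 241, 3082]);


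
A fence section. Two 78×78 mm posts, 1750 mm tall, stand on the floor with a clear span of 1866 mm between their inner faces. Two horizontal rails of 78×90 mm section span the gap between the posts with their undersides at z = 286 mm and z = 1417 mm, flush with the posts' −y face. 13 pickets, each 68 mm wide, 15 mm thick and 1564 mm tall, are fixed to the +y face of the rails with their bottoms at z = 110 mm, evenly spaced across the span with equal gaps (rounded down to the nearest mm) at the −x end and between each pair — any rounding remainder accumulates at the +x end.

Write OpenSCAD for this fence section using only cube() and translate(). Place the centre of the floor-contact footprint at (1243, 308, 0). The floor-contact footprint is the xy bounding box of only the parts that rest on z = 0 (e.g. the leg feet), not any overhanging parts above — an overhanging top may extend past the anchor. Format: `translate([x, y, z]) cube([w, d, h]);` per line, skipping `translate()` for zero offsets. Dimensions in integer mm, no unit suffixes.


translate([232, 269, 0]) cube([78, 78, 1750]);
translate([2176, 269, 0]) cube([78, 78, 1750]);
translate([310, 269, 286]) cube([1866, 78, 90]);
translate([310, 269, 1417]) cube([1866, 78, 90]);
translate([380, 347, 110]) cube([68, 15, 1564]);
translate([518, 347, 110]) cube([68, 15, 1564]);
translate([656, 347, 110]) cube([68, 15, 1564]);
translate([794, 347, 110]) cube([68, 15, 1564]);
translate([932, 347, 110]) cube([68, 15, 1564]);
translate([1070, 347, 110]) cube([68, 15, 1564]);
translate([1208, 347, 110]) cube([68, 15, 1564]);
translate([1346, 347, 110]) cube([68, 15, 1564]);
translate([1484, 347, 110]) cube([68, 15, 1564]);
translate([1622, 347, 110]) cube([68, 15, 1564]);
translate([1760, 347, 110]) cube([68, 15, 1564]);
translate([1898, 347, 110]) cube([68, 15, 1564]);
translate([2036, 347, 110]) cube([68, 15, 1564]);


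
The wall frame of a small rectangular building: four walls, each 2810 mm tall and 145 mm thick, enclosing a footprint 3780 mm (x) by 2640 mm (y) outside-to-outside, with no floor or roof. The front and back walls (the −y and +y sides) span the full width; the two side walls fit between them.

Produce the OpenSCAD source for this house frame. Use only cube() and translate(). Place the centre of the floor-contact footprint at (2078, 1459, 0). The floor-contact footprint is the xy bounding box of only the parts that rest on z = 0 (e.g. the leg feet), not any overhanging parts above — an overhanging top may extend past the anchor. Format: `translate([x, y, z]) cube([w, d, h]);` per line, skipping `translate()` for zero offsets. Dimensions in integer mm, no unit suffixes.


translate([188, 139, 0]) cube([3780, 145, 2810]);
translate([188, 2634, 0]) cube([3780, 145, 2810]);
translate([188, 284, 0]) cube([145, 2350, 2810]);
translate([3823, 284, 0]) cube([145, 2350, 2810]);


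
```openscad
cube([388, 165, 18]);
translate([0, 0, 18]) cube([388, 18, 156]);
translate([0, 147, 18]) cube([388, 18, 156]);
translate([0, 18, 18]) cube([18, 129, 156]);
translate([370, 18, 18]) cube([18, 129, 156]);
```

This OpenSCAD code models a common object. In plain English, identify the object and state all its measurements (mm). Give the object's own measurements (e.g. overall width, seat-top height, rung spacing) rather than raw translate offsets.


An open-topped rectangular box: outside dimensions 388×165×174 mm, with a uniform wall and base thickness of 18 mm. The base is a full 388×165 slab on the floor; four walls sit on top of the base. The front and back walls (the −y and +y sides) span the full width; the two side walls fit between them.


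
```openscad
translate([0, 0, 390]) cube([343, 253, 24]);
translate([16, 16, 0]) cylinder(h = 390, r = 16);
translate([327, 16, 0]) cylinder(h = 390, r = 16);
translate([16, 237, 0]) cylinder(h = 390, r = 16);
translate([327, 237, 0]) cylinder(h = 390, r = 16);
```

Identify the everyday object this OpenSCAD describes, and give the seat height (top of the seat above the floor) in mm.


A stool. The seat height is 414 mm.

A 343×253×24 slab at z = 390 on four corner cylinders — a stool. The seat top is 390 + 24 = 414 mm.


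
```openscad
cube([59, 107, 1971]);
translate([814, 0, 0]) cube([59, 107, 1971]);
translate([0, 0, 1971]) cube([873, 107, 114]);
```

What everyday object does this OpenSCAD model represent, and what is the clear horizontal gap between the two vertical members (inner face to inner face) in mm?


A door frame. The clear opening width is 755 mm.

Two 1971 mm tall posts with a header on top — a door frame. The left jamb is 59 mm wide at x = 0; the right jamb starts at x = 814. The clear opening is 814 − 59 = 755 mm.
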